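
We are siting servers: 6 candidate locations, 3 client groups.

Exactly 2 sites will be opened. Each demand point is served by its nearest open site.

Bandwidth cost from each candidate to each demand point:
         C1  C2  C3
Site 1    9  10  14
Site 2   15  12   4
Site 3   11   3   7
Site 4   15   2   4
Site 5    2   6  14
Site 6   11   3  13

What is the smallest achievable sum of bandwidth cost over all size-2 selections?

8

Open {Site 4, Site 5}.
  C1→Site 5 2, C2→Site 4 2, C3→Site 4 4  ⇒ total 8.
Compare {Site 2, Site 5}: total 12.
Compare {Site 3, Site 5}: total 12.
No size-2 selection does better; minimum is 8.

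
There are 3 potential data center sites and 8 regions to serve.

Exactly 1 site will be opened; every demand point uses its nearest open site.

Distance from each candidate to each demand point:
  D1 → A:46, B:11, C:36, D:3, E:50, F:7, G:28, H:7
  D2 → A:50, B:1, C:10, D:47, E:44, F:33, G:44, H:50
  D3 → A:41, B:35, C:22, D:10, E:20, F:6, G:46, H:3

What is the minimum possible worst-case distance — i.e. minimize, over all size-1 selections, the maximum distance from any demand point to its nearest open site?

46

Open {D3}.
  Farthest demand point is G at distance 46 (to D3); all others are ≤ 46.
With {D1} the worst case is 50.
With {D2} the worst case is 50.
No size-1 selection achieves below 46.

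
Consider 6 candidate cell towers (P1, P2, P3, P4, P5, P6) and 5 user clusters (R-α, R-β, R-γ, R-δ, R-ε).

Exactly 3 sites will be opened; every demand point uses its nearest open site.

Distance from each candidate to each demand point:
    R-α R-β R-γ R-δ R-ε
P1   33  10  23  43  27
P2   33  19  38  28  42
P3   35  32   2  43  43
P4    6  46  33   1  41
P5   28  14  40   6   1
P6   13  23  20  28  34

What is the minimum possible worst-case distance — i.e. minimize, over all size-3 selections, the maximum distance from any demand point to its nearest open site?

Open {P3, P4, P5}.
  Farthest demand point is R-β at distance 14 (to P5); all others are ≤ 14.
With {P3, P5, P6} the worst case is 14.
With {P1, P5, P6} the worst case is 20.
No size-3 selection achieves below 14.

14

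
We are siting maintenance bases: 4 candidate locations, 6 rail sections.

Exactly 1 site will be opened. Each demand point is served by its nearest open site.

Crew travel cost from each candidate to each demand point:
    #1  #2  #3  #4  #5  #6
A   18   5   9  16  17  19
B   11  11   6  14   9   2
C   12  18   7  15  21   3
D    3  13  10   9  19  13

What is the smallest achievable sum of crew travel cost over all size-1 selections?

53

Open {B}.
  #1→B 11, #2→B 11, #3→B 6, #4→B 14, #5→B 9, #6→B 2  ⇒ total 53.
Compare {D}: total 67.
Compare {C}: total 76.
No size-1 selection does better; minimum is 53.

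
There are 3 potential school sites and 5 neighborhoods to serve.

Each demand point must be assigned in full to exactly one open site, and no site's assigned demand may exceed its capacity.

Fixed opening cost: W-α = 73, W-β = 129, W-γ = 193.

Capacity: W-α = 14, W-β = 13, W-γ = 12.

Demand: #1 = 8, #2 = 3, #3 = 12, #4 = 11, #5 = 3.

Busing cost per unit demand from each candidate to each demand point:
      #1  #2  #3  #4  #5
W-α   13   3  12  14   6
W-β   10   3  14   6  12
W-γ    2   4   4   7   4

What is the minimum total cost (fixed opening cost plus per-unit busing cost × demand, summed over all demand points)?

640

Open {W-α, W-β, W-γ}; cheapest assignment that respects the capacities:
  W-α (cap 14, load 14): #1, #2, #5 — cost 8×13 + 3×3 + 3×6 = 131
  W-β (cap 13, load 11): #4 — cost 11×6 = 66
  W-γ (cap 12, load 12): #3 — cost 12×4 = 48
  Shipping 245, fixed 395 → total 640.
  Any other capacity-feasible assignment to {W-α, W-β, W-γ} ships for at least 245.
Total demand is 37 and no other set of sites has combined capacity ≥ 37, so {W-α, W-β, W-γ} is the only feasible choice of open sites. Minimum: 640.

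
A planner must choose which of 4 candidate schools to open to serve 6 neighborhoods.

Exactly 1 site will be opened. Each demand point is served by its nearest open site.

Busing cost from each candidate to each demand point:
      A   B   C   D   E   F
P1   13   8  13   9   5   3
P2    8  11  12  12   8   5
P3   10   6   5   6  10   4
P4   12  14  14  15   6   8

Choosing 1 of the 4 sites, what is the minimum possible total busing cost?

Open {P3}.
  A→P3 10, B→P3 6, C→P3 5, D→P3 6, E→P3 10, F→P3 4  ⇒ total 41.
Compare {P1}: total 51.
Compare {P2}: total 56.
No size-1 selection does better; minimum is 41.

41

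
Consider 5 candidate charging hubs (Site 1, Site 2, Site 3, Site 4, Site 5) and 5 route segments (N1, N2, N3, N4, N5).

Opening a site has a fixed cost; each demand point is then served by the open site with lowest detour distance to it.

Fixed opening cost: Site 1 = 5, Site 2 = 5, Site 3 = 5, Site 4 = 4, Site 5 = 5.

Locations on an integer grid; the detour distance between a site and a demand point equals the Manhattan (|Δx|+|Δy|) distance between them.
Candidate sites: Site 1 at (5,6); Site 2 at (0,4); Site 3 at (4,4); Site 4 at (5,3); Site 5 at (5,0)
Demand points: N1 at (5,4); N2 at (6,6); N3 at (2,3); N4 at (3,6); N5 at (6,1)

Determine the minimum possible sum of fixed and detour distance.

19

Open {Site 1, Site 4}: assign each demand point to its cheapest open site.
  N1→Site 4 1, N2→Site 1 1, N3→Site 4 3, N4→Site 1 2, N5→Site 4 3
  detour distance 10, fixed 9 → total 19.
Compare {Site 4}: detour distance 16 + fixed 4 = 20.
Compare {Site 3}: detour distance 16 + fixed 5 = 21.
Compare {Site 1}: detour distance 17 + fixed 5 = 22.
All other subsets cost ≥ 20. Minimum total cost: 19.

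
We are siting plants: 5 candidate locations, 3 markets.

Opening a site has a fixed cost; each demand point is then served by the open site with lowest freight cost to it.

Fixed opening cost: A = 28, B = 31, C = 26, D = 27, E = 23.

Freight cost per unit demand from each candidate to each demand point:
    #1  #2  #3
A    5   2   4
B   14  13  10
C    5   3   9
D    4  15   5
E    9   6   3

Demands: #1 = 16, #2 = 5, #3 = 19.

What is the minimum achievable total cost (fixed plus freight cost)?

194

Open {A}: assign each demand point to its cheapest open site.
  #1→A 16×5=80, #2→A 5×2=10, #3→A 19×4=76
  freight cost 166, fixed 28 → total 194.
Compare {A, E}: freight cost 147 + fixed 51 = 198.
Compare {C, E}: freight cost 152 + fixed 49 = 201.
Compare {D, E}: freight cost 151 + fixed 50 = 201.
All other subsets cost ≥ 198. Minimum total cost: 194.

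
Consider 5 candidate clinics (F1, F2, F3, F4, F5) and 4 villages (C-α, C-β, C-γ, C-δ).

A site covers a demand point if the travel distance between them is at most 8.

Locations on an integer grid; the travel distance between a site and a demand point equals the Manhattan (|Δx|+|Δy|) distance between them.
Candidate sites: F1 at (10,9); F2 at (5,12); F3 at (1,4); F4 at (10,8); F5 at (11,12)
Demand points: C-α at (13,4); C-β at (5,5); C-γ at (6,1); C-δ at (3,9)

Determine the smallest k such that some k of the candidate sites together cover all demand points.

Coverage sets (demand points within 8 of each site):
  F1: {C-α, C-δ}
  F2: {C-β, C-δ}
  F3: {C-β, C-γ, C-δ}
  F4: {C-α, C-β, C-δ}
  F5: {}
No single site covers all 4 demand points.
But {F1, F3} covers everything, so the minimum is 2.

2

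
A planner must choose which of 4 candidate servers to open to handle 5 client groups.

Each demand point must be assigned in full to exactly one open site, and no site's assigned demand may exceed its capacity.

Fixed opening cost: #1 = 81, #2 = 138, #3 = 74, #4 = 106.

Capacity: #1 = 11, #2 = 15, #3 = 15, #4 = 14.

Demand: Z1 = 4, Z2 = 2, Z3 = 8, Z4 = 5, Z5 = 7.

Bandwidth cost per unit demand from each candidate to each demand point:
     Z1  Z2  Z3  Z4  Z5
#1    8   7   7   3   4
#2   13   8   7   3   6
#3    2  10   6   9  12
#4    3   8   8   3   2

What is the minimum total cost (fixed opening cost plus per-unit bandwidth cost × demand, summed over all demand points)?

281

Open {#3, #4}; cheapest assignment that respects the capacities:
  #3 (cap 15, load 12): Z1, Z3 — cost 4×2 + 8×6 = 56
  #4 (cap 14, load 14): Z2, Z4, Z5 — cost 2×8 + 5×3 + 7×2 = 45
  Shipping 101, fixed 180 → total 281.
  Any other capacity-feasible assignment to {#3, #4} ships for at least 101.
Compare {#1, #3}: its best feasible assignment gives total 328.
Compare {#2, #3}: its best feasible assignment gives total 341.
Every other set of open sites that can feasibly serve all demand totals ≥ 328 even under its best assignment. Minimum: 281.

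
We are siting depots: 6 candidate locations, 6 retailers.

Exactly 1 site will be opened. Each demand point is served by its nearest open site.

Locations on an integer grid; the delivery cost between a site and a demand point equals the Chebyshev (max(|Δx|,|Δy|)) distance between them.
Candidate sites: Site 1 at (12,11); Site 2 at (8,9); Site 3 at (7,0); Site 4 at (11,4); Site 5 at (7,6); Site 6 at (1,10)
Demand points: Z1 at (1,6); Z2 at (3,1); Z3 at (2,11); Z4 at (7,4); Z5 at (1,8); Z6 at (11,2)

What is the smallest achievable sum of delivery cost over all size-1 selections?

28

Open {Site 5}.
  Z1→Site 5 6, Z2→Site 5 5, Z3→Site 5 5, Z4→Site 5 2, Z5→Site 5 6, Z6→Site 5 4  ⇒ total 28.
Compare {Site 6}: total 32.
Compare {Site 3}: total 37.
No size-1 selection does better; minimum is 28.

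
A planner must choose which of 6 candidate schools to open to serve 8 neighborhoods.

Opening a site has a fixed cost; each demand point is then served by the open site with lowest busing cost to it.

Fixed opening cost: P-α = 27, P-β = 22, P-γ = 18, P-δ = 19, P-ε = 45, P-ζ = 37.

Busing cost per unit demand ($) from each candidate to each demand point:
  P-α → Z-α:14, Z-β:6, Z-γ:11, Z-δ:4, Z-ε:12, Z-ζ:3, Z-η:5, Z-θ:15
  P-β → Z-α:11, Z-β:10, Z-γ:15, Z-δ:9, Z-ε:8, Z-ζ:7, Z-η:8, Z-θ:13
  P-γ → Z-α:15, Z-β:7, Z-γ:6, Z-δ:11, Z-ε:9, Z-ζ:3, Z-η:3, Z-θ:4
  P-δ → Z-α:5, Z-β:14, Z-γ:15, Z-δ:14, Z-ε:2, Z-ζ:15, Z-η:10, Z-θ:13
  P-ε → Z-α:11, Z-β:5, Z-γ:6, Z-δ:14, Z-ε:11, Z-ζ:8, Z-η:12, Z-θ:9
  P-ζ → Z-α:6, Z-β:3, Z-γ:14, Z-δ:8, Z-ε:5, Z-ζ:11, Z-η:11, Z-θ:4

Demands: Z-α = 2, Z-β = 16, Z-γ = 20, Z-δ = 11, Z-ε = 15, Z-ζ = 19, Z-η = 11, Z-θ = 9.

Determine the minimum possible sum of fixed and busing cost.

479

Open {P-α, P-γ, P-δ, P-ζ}: assign each demand point to its cheapest open site.
  Z-α→P-δ 2×5=10, Z-β→P-ζ 16×3=48, Z-γ→P-γ 20×6=120, Z-δ→P-α 11×4=44, Z-ε→P-δ 15×2=30, Z-ζ→P-α 19×3=57, Z-η→P-γ 11×3=33, Z-θ→P-γ 9×4=36
  busing cost 378, fixed 101 → total 479.
Compare {P-α, P-γ, P-δ}: busing cost 426 + fixed 64 = 490.
Compare {P-γ, P-δ, P-ζ}: busing cost 422 + fixed 74 = 496.
Compare {P-α, P-β, P-γ, P-δ, P-ζ}: busing cost 378 + fixed 123 = 501.
All other subsets cost ≥ 490. Minimum total cost: 479.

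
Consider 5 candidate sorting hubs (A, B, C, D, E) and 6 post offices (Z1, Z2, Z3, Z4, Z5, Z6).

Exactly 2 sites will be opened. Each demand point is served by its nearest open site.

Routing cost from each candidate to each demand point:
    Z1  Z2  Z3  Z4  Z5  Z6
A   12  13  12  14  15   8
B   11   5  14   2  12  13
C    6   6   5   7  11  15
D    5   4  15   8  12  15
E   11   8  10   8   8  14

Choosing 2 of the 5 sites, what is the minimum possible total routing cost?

Open {B, C}.
  Z1→C 6, Z2→B 5, Z3→C 5, Z4→B 2, Z5→C 11, Z6→B 13  ⇒ total 42.
Compare {A, C}: total 43.
Compare {C, E}: total 46.
No size-2 selection does better; minimum is 42.

42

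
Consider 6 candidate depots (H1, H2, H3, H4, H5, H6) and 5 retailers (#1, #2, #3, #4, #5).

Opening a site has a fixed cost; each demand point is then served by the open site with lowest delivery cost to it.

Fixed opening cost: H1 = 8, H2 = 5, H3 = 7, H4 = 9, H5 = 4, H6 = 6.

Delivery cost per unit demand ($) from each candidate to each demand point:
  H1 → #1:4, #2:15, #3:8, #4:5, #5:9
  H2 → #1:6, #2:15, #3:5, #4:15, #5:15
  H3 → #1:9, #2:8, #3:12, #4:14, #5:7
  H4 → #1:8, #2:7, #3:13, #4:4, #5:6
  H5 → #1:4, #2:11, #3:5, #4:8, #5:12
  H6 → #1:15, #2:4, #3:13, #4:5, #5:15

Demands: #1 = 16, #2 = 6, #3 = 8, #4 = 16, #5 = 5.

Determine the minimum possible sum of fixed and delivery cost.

241

Open {H4, H5, H6}: assign each demand point to its cheapest open site.
  #1→H5 16×4=64, #2→H6 6×4=24, #3→H5 8×5=40, #4→H4 16×4=64, #5→H4 5×6=30
  delivery cost 222, fixed 19 → total 241.
Compare {H2, H4, H5, H6}: delivery cost 222 + fixed 24 = 246.
Compare {H3, H4, H5, H6}: delivery cost 222 + fixed 26 = 248.
Compare {H1, H4, H5, H6}: delivery cost 222 + fixed 27 = 249.
All other subsets cost ≥ 246. Minimum total cost: 241.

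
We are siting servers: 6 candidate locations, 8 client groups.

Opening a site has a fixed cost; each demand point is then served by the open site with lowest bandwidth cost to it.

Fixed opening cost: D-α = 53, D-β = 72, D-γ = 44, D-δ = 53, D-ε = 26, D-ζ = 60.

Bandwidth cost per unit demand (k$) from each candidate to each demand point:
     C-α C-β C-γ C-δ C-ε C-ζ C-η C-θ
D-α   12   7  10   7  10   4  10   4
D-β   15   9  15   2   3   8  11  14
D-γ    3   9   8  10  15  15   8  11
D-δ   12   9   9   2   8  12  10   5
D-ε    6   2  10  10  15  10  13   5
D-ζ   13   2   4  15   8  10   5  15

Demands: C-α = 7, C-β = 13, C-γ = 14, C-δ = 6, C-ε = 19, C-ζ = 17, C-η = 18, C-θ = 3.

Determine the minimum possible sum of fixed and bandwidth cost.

571

Open {D-α, D-β, D-γ, D-ζ}: assign each demand point to its cheapest open site.
  C-α→D-γ 7×3=21, C-β→D-ζ 13×2=26, C-γ→D-ζ 14×4=56, C-δ→D-β 6×2=12, C-ε→D-β 19×3=57, C-ζ→D-α 17×4=68, C-η→D-ζ 18×5=90, C-θ→D-α 3×4=12
  bandwidth cost 342, fixed 229 → total 571.
Compare {D-α, D-β, D-ε, D-ζ}: bandwidth cost 363 + fixed 211 = 574.
Compare {D-α, D-β, D-ζ}: bandwidth cost 405 + fixed 185 = 590.
Compare {D-β, D-ε, D-ζ}: bandwidth cost 434 + fixed 158 = 592.
All other subsets cost ≥ 574. Minimum total cost: 571.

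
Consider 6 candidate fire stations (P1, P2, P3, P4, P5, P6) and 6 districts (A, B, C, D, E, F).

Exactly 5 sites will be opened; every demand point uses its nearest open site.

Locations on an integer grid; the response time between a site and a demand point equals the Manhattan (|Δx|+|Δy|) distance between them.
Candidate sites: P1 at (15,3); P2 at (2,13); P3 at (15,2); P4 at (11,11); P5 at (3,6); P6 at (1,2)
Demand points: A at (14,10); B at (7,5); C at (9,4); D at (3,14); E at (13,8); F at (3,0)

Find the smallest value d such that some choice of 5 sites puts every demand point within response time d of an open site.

Open {P1, P2, P3, P4, P5}.
  Farthest demand point is C at response time 7 (to P1); all others are ≤ 7.
With {P1, P2, P4, P5, P6} the worst case is 7.
With {P1, P2, P3, P5, P6} the worst case is 8.
No size-5 selection achieves below 7.

7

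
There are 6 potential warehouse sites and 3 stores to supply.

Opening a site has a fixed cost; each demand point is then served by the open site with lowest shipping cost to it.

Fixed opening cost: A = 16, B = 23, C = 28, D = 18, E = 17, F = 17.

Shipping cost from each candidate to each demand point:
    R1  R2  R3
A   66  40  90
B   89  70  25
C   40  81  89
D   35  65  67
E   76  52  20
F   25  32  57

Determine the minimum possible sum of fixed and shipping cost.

111

Open {E, F}: assign each demand point to its cheapest open site.
  R1→F 25, R2→F 32, R3→E 20
  shipping cost 77, fixed 34 → total 111.
Compare {B, F}: shipping cost 82 + fixed 40 = 122.
Compare {A, E, F}: shipping cost 77 + fixed 50 = 127.
Compare {D, E, F}: shipping cost 77 + fixed 52 = 129.
All other subsets cost ≥ 122. Minimum total cost: 111.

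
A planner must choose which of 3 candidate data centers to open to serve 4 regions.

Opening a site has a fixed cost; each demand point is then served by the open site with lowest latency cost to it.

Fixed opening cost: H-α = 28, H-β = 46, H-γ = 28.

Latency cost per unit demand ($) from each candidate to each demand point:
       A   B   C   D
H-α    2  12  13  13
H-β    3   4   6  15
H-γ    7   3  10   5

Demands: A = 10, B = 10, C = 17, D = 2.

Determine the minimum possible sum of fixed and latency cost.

Open {H-β, H-γ}: assign each demand point to its cheapest open site.
  A→H-β 10×3=30, B→H-γ 10×3=30, C→H-β 17×6=102, D→H-γ 2×5=10
  latency cost 172, fixed 74 → total 246.
Compare {H-β}: latency cost 202 + fixed 46 = 248.
Compare {H-α, H-β}: latency cost 188 + fixed 74 = 262.
Compare {H-α, H-β, H-γ}: latency cost 162 + fixed 102 = 264.
All other subsets cost ≥ 248. Minimum total cost: 246.

246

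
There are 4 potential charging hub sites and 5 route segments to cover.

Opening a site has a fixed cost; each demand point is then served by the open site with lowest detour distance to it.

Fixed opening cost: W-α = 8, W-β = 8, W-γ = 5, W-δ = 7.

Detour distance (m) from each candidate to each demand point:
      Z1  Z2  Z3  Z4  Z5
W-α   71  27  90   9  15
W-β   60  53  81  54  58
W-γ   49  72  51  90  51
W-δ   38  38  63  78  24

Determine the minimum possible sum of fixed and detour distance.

Open {W-α, W-γ, W-δ}: assign each demand point to its cheapest open site.
  Z1→W-δ 38, Z2→W-α 27, Z3→W-γ 51, Z4→W-α 9, Z5→W-α 15
  detour distance 140, fixed 20 → total 160.
Compare {W-α, W-γ}: detour distance 151 + fixed 13 = 164.
Compare {W-α, W-δ}: detour distance 152 + fixed 15 = 167.
Compare {W-α, W-β, W-γ, W-δ}: detour distance 140 + fixed 28 = 168.
All other subsets cost ≥ 164. Minimum total cost: 160.

160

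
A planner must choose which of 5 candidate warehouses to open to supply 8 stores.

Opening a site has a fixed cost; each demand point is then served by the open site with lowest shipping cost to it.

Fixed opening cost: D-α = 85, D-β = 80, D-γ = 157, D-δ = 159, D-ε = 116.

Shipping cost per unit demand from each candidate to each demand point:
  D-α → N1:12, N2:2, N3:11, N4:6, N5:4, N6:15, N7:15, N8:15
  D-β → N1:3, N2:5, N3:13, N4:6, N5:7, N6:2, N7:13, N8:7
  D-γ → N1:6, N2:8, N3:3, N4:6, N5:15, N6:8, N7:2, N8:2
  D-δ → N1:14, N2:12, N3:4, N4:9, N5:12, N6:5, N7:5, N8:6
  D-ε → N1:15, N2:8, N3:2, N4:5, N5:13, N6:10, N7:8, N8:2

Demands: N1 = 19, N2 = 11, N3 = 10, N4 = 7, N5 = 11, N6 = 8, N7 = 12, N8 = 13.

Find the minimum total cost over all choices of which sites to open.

564

Open {D-β, D-γ}: assign each demand point to its cheapest open site.
  N1→D-β 19×3=57, N2→D-β 11×5=55, N3→D-γ 10×3=30, N4→D-β 7×6=42, N5→D-β 11×7=77, N6→D-β 8×2=16, N7→D-γ 12×2=24, N8→D-γ 13×2=26
  shipping cost 327, fixed 237 → total 564.
Compare {D-β, D-ε}: shipping cost 382 + fixed 196 = 578.
Compare {D-α, D-β, D-γ}: shipping cost 261 + fixed 322 = 583.
Compare {D-α, D-β, D-ε}: shipping cost 316 + fixed 281 = 597.
All other subsets cost ≥ 578. Minimum total cost: 564.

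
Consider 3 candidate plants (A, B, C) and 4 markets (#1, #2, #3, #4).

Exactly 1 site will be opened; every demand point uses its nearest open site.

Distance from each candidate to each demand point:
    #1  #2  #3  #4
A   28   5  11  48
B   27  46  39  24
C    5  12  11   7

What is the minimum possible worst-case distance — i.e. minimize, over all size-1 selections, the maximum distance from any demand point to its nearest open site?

12

Open {C}.
  Farthest demand point is #2 at distance 12 (to C); all others are ≤ 12.
With {B} the worst case is 46.
With {A} the worst case is 48.
No size-1 selection achieves below 12.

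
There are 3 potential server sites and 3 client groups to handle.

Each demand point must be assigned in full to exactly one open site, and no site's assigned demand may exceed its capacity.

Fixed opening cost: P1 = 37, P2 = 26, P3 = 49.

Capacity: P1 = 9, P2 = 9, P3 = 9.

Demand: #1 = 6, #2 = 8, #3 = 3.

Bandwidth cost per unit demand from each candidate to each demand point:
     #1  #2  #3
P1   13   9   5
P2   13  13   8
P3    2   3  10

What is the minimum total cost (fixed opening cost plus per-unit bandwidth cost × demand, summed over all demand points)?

Open {P1, P3}; cheapest assignment that respects the capacities:
  P1 (cap 9, load 8): #2 — cost 8×9 = 72
  P3 (cap 9, load 9): #1, #3 — cost 6×2 + 3×10 = 42
  Shipping 114, fixed 86 → total 200.
  Any other capacity-feasible assignment to {P1, P3} ships for at least 114.
Compare {P2, P3}: its best feasible assignment gives total 201.
Compare {P1, P2, P3}: its best feasible assignment gives total 220.
Every other set of open sites that can feasibly serve all demand totals ≥ 201 even under its best assignment. Minimum: 200.

200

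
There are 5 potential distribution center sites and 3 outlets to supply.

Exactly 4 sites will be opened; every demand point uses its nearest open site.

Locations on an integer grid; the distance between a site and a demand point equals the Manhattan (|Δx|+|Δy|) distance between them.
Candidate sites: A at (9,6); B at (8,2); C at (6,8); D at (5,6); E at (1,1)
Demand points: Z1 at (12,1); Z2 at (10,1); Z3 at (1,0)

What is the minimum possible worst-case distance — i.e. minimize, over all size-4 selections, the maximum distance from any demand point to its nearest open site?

5

Open {A, B, C, E}.
  Farthest demand point is Z1 at distance 5 (to B); all others are ≤ 5.
With {A, B, D, E} the worst case is 5.
With {B, C, D, E} the worst case is 5.
No size-4 selection achieves below 5.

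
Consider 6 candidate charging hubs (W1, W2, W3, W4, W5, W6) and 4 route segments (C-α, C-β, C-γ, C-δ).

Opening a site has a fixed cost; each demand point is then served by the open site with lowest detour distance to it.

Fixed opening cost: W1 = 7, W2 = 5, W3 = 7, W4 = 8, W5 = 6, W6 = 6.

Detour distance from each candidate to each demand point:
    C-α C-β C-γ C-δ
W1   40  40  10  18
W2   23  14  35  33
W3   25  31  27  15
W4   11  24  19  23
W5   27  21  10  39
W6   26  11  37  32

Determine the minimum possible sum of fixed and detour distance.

Open {W1, W4, W6}: assign each demand point to its cheapest open site.
  C-α→W4 11, C-β→W6 11, C-γ→W1 10, C-δ→W1 18
  detour distance 50, fixed 21 → total 71.
Compare {W1, W2, W4}: detour distance 53 + fixed 20 = 73.
Compare {W3, W4, W5, W6}: detour distance 47 + fixed 27 = 74.
Compare {W4, W5, W6}: detour distance 55 + fixed 20 = 75.
All other subsets cost ≥ 73. Minimum total cost: 71.

71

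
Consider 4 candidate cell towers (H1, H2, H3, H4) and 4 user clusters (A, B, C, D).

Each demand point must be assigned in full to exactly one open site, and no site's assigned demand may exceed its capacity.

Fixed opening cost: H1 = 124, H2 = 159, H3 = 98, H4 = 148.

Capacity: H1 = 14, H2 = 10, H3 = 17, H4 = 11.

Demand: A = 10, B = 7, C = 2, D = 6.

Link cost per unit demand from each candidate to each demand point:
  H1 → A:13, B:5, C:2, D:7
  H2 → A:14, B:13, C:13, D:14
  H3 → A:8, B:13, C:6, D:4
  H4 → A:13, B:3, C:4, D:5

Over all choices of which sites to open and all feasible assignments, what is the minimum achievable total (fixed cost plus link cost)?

365

Open {H1, H3}; cheapest assignment that respects the capacities:
  H1 (cap 14, load 9): B, C — cost 7×5 + 2×2 = 39
  H3 (cap 17, load 16): A, D — cost 10×8 + 6×4 = 104
  Shipping 143, fixed 222 → total 365.
  Any other capacity-feasible assignment to {H1, H3} ships for at least 143.
Compare {H3, H4}: its best feasible assignment gives total 379.
Compare {H2, H3}: its best feasible assignment gives total 478.
Every other set of open sites that can feasibly serve all demand totals ≥ 379 even under its best assignment. Minimum: 365.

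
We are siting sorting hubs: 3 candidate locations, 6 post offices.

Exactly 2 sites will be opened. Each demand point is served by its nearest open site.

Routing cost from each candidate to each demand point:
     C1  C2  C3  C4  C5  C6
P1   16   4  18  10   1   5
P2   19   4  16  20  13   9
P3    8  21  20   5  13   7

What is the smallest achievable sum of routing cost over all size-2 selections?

41

Open {P1, P3}.
  C1→P3 8, C2→P1 4, C3→P1 18, C4→P3 5, C5→P1 1, C6→P1 5  ⇒ total 41.
Compare {P1, P2}: total 52.
Compare {P2, P3}: total 53.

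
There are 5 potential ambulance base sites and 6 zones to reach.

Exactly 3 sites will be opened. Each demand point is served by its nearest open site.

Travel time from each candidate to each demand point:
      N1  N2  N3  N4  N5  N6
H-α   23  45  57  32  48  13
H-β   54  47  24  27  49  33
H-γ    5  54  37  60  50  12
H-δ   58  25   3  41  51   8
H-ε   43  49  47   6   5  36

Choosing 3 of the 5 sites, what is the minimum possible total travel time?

Open {H-γ, H-δ, H-ε}.
  N1→H-γ 5, N2→H-δ 25, N3→H-δ 3, N4→H-ε 6, N5→H-ε 5, N6→H-δ 8  ⇒ total 52.
Compare {H-α, H-δ, H-ε}: total 70.
Compare {H-β, H-δ, H-ε}: total 90.
No size-3 selection does better; minimum is 52.

52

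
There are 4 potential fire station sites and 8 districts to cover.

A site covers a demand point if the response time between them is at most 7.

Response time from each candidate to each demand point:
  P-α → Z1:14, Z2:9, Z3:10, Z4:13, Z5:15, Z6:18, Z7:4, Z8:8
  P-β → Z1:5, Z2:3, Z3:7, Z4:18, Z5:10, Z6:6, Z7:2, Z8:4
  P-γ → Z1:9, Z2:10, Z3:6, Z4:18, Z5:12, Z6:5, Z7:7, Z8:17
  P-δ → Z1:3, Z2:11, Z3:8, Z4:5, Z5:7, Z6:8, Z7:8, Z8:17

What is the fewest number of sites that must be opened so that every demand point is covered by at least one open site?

Coverage sets (demand points within 7 of each site):
  P-α: {Z7}
  P-β: {Z1, Z2, Z3, Z6, Z7, Z8}
  P-γ: {Z3, Z6, Z7}
  P-δ: {Z1, Z4, Z5}
No single site covers all 8 demand points.
But {P-β, P-δ} covers everything, so the minimum is 2.

2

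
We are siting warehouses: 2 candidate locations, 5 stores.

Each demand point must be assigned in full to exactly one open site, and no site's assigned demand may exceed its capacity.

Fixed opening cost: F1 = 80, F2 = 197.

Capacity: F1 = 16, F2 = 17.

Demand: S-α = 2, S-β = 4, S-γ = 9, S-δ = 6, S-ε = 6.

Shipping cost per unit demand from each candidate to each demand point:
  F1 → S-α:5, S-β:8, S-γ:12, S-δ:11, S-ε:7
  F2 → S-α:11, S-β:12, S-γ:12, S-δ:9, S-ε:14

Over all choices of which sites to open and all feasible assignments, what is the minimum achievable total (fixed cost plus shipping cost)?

523

Open {F1, F2}; cheapest assignment that respects the capacities:
  F1 (cap 16, load 12): S-α, S-β, S-ε — cost 2×5 + 4×8 + 6×7 = 84
  F2 (cap 17, load 15): S-γ, S-δ — cost 9×12 + 6×9 = 162
  Shipping 246, fixed 277 → total 523.
  Any other capacity-feasible assignment to {F1, F2} ships for at least 246.
Total demand is 27 and no other set of sites has combined capacity ≥ 27, so {F1, F2} is the only feasible choice of open sites. Minimum: 523.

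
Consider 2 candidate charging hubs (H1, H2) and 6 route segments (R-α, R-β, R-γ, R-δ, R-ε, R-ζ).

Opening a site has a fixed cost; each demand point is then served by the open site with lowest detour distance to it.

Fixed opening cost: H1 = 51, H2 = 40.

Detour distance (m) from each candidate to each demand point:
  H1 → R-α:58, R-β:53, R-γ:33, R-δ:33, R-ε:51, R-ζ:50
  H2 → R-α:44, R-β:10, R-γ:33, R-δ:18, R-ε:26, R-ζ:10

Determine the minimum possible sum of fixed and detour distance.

Open {H2}: assign each demand point to its cheapest open site.
  R-α→H2 44, R-β→H2 10, R-γ→H2 33, R-δ→H2 18, R-ε→H2 26, R-ζ→H2 10
  detour distance 141, fixed 40 → total 181.
Compare {H1, H2}: detour distance 141 + fixed 91 = 232.
Compare {H1}: detour distance 278 + fixed 51 = 329.

181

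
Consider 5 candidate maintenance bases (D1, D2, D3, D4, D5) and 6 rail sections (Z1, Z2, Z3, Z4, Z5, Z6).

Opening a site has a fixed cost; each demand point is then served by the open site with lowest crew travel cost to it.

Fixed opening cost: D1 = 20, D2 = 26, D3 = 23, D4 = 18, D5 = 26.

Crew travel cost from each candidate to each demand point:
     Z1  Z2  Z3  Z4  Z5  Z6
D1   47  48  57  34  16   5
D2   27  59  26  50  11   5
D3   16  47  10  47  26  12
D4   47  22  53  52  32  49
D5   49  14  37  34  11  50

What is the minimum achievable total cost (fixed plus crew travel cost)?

146

Open {D3, D5}: assign each demand point to its cheapest open site.
  Z1→D3 16, Z2→D5 14, Z3→D3 10, Z4→D5 34, Z5→D5 11, Z6→D3 12
  crew travel cost 97, fixed 49 → total 146.
Compare {D1, D3, D5}: crew travel cost 90 + fixed 69 = 159.
Compare {D1, D3, D4}: crew travel cost 103 + fixed 61 = 164.
Compare {D3, D4, D5}: crew travel cost 97 + fixed 67 = 164.
All other subsets cost ≥ 159. Minimum total cost: 146.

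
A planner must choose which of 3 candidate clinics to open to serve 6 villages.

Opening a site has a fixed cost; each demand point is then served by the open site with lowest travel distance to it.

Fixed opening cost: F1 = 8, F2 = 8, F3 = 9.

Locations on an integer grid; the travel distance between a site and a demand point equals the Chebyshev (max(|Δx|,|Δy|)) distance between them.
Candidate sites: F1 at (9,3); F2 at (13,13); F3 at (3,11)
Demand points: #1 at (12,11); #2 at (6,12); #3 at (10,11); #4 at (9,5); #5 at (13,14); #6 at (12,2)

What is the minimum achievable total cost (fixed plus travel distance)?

34

Open {F1, F2}: assign each demand point to its cheapest open site.
  #1→F2 2, #2→F2 7, #3→F2 3, #4→F1 2, #5→F2 1, #6→F1 3
  travel distance 18, fixed 16 → total 34.
Compare {F1, F2, F3}: travel distance 14 + fixed 25 = 39.
Compare {F2}: travel distance 32 + fixed 8 = 40.
Compare {F2, F3}: travel distance 24 + fixed 17 = 41.
All other subsets cost ≥ 39. Minimum total cost: 34.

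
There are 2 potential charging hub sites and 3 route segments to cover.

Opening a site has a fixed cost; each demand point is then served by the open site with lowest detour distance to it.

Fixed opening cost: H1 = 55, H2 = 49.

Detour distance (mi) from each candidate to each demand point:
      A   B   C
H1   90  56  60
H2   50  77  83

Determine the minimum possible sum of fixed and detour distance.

Open {H2}: assign each demand point to its cheapest open site.
  A→H2 50, B→H2 77, C→H2 83
  detour distance 210, fixed 49 → total 259.
Compare {H1}: detour distance 206 + fixed 55 = 261.
Compare {H1, H2}: detour distance 166 + fixed 104 = 270.

259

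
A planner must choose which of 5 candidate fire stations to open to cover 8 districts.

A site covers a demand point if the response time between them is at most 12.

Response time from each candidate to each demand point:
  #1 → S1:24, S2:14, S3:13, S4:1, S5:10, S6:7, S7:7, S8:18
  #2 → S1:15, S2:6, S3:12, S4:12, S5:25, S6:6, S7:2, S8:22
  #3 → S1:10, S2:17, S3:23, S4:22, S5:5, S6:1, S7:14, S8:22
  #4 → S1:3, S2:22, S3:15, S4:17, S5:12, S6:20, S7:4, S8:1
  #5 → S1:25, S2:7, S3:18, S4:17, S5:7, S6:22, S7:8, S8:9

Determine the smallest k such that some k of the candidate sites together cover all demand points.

Coverage sets (demand points within 12 of each site):
  #1: {S4, S5, S6, S7}
  #2: {S2, S3, S4, S6, S7}
  #3: {S1, S5, S6}
  #4: {S1, S5, S7, S8}
  #5: {S2, S5, S7, S8}
No single site covers all 8 demand points.
But {#2, #4} covers everything, so the minimum is 2.

2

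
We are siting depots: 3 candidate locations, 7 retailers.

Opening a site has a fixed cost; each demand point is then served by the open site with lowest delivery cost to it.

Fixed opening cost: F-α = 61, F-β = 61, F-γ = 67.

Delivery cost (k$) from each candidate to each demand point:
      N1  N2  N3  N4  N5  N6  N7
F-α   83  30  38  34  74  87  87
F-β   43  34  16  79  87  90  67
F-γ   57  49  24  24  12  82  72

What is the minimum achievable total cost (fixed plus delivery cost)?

Open {F-γ}: assign each demand point to its cheapest open site.
  N1→F-γ 57, N2→F-γ 49, N3→F-γ 24, N4→F-γ 24, N5→F-γ 12, N6→F-γ 82, N7→F-γ 72
  delivery cost 320, fixed 67 → total 387.
Compare {F-β, F-γ}: delivery cost 278 + fixed 128 = 406.
Compare {F-α, F-γ}: delivery cost 301 + fixed 128 = 429.
Compare {F-α, F-β, F-γ}: delivery cost 274 + fixed 189 = 463.
All other subsets cost ≥ 406. Minimum total cost: 387.

387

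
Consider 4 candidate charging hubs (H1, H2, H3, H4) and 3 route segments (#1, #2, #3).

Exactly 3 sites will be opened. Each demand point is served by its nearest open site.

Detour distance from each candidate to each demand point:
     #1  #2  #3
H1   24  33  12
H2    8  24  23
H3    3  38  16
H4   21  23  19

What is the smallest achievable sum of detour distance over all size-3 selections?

38

Open {H1, H3, H4}.
  #1→H3 3, #2→H4 23, #3→H1 12  ⇒ total 38.
Compare {H1, H2, H3}: total 39.
Compare {H2, H3, H4}: total 42.
No size-3 selection does better; minimum is 38.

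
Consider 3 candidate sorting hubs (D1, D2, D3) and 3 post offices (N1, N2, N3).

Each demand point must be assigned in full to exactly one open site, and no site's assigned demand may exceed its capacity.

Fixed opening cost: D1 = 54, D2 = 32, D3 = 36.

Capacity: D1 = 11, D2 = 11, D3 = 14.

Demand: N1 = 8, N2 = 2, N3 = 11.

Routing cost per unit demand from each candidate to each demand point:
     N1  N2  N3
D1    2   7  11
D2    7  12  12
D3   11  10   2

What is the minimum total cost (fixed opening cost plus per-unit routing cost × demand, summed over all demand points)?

142

Open {D1, D3}; cheapest assignment that respects the capacities:
  D1 (cap 11, load 10): N1, N2 — cost 8×2 + 2×7 = 30
  D3 (cap 14, load 11): N3 — cost 11×2 = 22
  Shipping 52, fixed 90 → total 142.
  Any other capacity-feasible assignment to {D1, D3} ships for at least 52.
Compare {D2, D3}: its best feasible assignment gives total 166.
Compare {D1, D2, D3}: its best feasible assignment gives total 174.
Every other set of open sites that can feasibly serve all demand totals ≥ 166 even under its best assignment. Minimum: 142.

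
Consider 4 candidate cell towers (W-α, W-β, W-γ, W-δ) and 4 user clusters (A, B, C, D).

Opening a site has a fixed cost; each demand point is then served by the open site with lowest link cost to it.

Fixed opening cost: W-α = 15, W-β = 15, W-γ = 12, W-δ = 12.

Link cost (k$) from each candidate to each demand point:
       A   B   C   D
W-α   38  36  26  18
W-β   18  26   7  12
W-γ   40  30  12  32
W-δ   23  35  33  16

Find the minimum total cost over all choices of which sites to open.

Open {W-β}: assign each demand point to its cheapest open site.
  A→W-β 18, B→W-β 26, C→W-β 7, D→W-β 12
  link cost 63, fixed 15 → total 78.
Compare {W-β, W-γ}: link cost 63 + fixed 27 = 90.
Compare {W-β, W-δ}: link cost 63 + fixed 27 = 90.
Compare {W-α, W-β}: link cost 63 + fixed 30 = 93.
All other subsets cost ≥ 90. Minimum total cost: 78.

78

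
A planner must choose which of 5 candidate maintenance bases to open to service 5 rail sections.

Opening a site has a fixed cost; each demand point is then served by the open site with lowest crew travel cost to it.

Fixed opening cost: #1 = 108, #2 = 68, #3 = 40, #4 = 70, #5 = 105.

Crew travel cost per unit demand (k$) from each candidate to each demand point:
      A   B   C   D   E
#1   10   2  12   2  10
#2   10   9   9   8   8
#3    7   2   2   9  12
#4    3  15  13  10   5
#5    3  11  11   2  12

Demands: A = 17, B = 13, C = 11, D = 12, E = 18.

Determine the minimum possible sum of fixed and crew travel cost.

407

Open {#3, #4}: assign each demand point to its cheapest open site.
  A→#4 17×3=51, B→#3 13×2=26, C→#3 11×2=22, D→#3 12×9=108, E→#4 18×5=90
  crew travel cost 297, fixed 110 → total 407.
Compare {#3, #4, #5}: crew travel cost 213 + fixed 215 = 428.
Compare {#1, #3, #4}: crew travel cost 213 + fixed 218 = 431.
Compare {#2, #3, #4}: crew travel cost 285 + fixed 178 = 463.
All other subsets cost ≥ 428. Minimum total cost: 407.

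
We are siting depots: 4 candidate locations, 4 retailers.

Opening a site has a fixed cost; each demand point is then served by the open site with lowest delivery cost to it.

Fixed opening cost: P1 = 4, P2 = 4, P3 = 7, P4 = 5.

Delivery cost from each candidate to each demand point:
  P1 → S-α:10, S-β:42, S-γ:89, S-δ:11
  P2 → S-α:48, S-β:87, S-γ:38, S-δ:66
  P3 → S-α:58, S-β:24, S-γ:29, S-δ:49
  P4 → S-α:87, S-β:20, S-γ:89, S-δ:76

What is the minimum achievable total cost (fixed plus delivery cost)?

Open {P1, P3}: assign each demand point to its cheapest open site.
  S-α→P1 10, S-β→P3 24, S-γ→P3 29, S-δ→P1 11
  delivery cost 74, fixed 11 → total 85.
Compare {P1, P3, P4}: delivery cost 70 + fixed 16 = 86.
Compare {P1, P2, P3}: delivery cost 74 + fixed 15 = 89.
Compare {P1, P2, P3, P4}: delivery cost 70 + fixed 20 = 90.
All other subsets cost ≥ 86. Minimum total cost: 85.

85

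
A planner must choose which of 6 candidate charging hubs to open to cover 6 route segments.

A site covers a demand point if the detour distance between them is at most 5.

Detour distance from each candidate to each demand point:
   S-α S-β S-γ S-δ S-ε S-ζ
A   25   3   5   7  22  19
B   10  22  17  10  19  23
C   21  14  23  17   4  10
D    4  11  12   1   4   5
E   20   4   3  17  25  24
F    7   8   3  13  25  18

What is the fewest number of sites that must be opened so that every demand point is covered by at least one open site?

2

Coverage sets (demand points within 5 of each site):
  A: {S-β, S-γ}
  B: {}
  C: {S-ε}
  D: {S-α, S-δ, S-ε, S-ζ}
  E: {S-β, S-γ}
  F: {S-γ}
No single site covers all 6 demand points.
But {A, D} covers everything, so the minimum is 2.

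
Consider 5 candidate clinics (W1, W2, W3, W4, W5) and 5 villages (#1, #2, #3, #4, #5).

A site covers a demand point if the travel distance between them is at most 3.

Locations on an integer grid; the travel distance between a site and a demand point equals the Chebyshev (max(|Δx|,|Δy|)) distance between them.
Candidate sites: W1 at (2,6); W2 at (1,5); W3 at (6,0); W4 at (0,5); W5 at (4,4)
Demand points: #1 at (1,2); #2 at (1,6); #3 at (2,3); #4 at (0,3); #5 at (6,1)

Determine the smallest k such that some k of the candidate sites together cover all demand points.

2

Coverage sets (demand points within 3 of each site):
  W1: {#2, #3, #4}
  W2: {#1, #2, #3, #4}
  W3: {#5}
  W4: {#1, #2, #3, #4}
  W5: {#1, #2, #3, #5}
No single site covers all 5 demand points.
But {W1, W5} covers everything, so the minimum is 2.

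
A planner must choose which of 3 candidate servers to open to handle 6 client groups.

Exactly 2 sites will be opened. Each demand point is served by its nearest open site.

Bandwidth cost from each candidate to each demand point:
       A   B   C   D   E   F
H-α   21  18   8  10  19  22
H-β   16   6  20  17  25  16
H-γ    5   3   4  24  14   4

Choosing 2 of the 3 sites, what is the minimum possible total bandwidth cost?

40

Open {H-α, H-γ}.
  A→H-γ 5, B→H-γ 3, C→H-γ 4, D→H-α 10, E→H-γ 14, F→H-γ 4  ⇒ total 40.
Compare {H-β, H-γ}: total 47.
Compare {H-α, H-β}: total 75.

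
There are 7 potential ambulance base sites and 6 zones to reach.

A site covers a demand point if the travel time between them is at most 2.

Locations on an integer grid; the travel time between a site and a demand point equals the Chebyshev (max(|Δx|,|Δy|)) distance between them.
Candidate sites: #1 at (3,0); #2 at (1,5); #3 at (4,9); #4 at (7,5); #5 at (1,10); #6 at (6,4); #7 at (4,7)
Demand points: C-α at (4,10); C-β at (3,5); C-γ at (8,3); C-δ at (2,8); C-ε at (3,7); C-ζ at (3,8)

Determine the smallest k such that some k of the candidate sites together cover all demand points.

Coverage sets (demand points within 2 of each site):
  #1: {}
  #2: {C-β, C-ε}
  #3: {C-α, C-δ, C-ε, C-ζ}
  #4: {C-γ}
  #5: {C-δ, C-ζ}
  #6: {C-γ}
  #7: {C-β, C-δ, C-ε, C-ζ}
No 2 sites suffice: every size-2 union leaves at least one demand point uncovered.
But {#2, #3, #4} covers everything, so the minimum is 3.

3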